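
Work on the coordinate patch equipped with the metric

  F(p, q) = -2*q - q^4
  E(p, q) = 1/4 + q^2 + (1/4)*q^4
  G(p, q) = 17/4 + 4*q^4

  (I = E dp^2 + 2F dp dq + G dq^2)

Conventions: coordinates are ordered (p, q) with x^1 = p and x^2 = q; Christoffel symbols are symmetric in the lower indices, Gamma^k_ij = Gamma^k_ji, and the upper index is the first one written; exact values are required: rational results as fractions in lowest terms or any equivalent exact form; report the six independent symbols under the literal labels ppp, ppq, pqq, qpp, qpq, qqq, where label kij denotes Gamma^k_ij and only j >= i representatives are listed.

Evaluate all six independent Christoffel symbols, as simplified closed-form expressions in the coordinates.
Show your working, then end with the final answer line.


E = 1/4 + q^2 + (1/4)*q^4; F = -2*q - q^4; G = 17/4 + 4*q^4
Gamma^k_ij = (1/2) g^{kl} (d_i g_jl + d_j g_il - d_l g_ij), with g^inv = (1/(EG-F^2)) [[G, -F], [-F, E]]
first partials: E_p = 0, E_q = 2*q + q^3, F_p = 0, F_q = -2 - 4*q^3, G_p = 0, G_q = 16*q^3
D = EG - F^2 = 17/16 + (1/4)*q^2 + (33/16)*q^4 - 4*q^5 + 4*q^6
expanded: Gamma^p_pp = (G E_p - 2F F_p + F E_q)/(2D), Gamma^p_pq = (G E_q - F G_p)/(2D), Gamma^p_qq = (2G F_q - G G_p - F G_q)/(2D), Gamma^q_pp = (2E F_p - E E_q - F E_p)/(2D), Gamma^q_pq = (E G_p - F E_q)/(2D), Gamma^q_qq = (E G_q - 2F F_q + F G_p)/(2D); substitute and cancel common factors

Answer: Gamma_ppp = (-8*q^7 - 16*q^5 - 16*q^4 - 32*q^2)/(64*q^6 - 64*q^5 + 33*q^4 + 4*q^2 + 17), Gamma_ppq = (32*q^7 + 64*q^5 + 34*q^3 + 68*q)/(64*q^6 - 64*q^5 + 33*q^4 + 4*q^2 + 17), Gamma_pqq = (-128*q^7 + 128*q^4 - 272*q^3 - 136)/(64*q^6 - 64*q^5 + 33*q^4 + 4*q^2 + 17), Gamma_qpp = (-2*q^7 - 12*q^5 - 18*q^3 - 4*q)/(64*q^6 - 64*q^5 + 33*q^4 + 4*q^2 + 17), Gamma_qpq = (8*q^7 + 16*q^5 + 16*q^4 + 32*q^2)/(64*q^6 - 64*q^5 + 33*q^4 + 4*q^2 + 17), Gamma_qqq = (-32*q^7 + 128*q^5 - 160*q^4 + 32*q^3 - 64*q)/(64*q^6 - 64*q^5 + 33*q^4 + 4*q^2 + 17)


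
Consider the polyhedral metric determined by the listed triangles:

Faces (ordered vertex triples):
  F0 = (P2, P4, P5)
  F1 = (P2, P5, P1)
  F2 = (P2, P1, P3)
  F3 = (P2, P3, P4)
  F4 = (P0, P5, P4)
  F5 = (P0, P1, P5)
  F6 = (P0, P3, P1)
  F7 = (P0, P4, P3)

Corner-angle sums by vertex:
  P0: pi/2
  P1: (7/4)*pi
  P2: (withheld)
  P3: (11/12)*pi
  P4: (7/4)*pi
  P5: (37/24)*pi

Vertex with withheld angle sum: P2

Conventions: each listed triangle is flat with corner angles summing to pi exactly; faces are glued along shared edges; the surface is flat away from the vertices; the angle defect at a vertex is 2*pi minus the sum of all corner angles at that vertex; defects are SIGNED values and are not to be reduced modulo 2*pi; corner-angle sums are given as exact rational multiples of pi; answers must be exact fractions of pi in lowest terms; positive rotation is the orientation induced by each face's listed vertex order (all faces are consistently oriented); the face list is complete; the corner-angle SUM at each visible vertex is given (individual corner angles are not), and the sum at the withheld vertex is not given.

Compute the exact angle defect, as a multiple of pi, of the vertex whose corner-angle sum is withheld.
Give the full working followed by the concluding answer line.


V = 6, E = 12, F = 8; chi = V - E + F = 2
Gauss-Bonnet: total defect = 2*pi*chi = 4*pi; visible defects sum to (85/24)*pi

Answer: defect(P2) = (11/24)*pi


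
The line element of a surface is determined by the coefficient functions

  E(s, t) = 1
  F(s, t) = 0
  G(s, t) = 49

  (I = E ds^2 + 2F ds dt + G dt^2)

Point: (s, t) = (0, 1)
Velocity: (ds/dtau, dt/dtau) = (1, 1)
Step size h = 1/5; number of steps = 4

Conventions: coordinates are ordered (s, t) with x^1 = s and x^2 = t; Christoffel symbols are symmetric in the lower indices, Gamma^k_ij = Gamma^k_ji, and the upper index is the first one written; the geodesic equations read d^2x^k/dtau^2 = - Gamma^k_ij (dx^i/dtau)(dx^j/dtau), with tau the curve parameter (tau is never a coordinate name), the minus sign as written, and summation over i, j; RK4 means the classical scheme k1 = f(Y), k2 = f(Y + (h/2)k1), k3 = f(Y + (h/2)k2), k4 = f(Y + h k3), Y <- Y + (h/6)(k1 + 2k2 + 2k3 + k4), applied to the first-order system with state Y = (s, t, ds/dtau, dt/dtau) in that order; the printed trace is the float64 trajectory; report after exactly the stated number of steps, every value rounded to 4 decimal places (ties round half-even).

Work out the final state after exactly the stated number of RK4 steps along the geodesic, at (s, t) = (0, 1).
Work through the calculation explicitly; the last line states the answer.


f(Y) = (ds/dtau, dt/dtau, -Gamma^s_ij Y'^i Y'^j, -Gamma^t_ij Y'^i Y'^j) with the Gammas evaluated at the stage position; h = 0.200000; intermediate values shown to 6 dp
step 0: s = 0.0000, t = 1.0000, ds/dtau = 1.0000, dt/dtau = 1.0000
step 1:
  k1: at (s, t) = (0.000000, 1.000000), (ds/dtau, dt/dtau) = (1.000000, 1.000000); Gamma_sss = 0.000000, Gamma_sst = 0.000000, Gamma_stt = 0.000000, Gamma_tss = 0.000000, Gamma_tst = 0.000000, Gamma_ttt = 0.000000; k1 = (1.000000, 1.000000, 0.000000, 0.000000)
  k2: at (s, t) = (0.100000, 1.100000), (ds/dtau, dt/dtau) = (1.000000, 1.000000); Gamma_sss = 0.000000, Gamma_sst = 0.000000, Gamma_stt = 0.000000, Gamma_tss = 0.000000, Gamma_tst = 0.000000, Gamma_ttt = 0.000000; k2 = (1.000000, 1.000000, 0.000000, 0.000000)
  k3: at (s, t) = (0.100000, 1.100000), (ds/dtau, dt/dtau) = (1.000000, 1.000000); Gamma_sss = 0.000000, Gamma_sst = 0.000000, Gamma_stt = 0.000000, Gamma_tss = 0.000000, Gamma_tst = 0.000000, Gamma_ttt = 0.000000; k3 = (1.000000, 1.000000, 0.000000, 0.000000)
  k4: at (s, t) = (0.200000, 1.200000), (ds/dtau, dt/dtau) = (1.000000, 1.000000); Gamma_sss = 0.000000, Gamma_sst = 0.000000, Gamma_stt = 0.000000, Gamma_tss = 0.000000, Gamma_tst = 0.000000, Gamma_ttt = 0.000000; k4 = (1.000000, 1.000000, 0.000000, 0.000000)
  Y <- Y + (h/6)(k1 + 2k2 + 2k3 + k4): s = 0.2000, t = 1.2000, ds/dtau = 1.0000, dt/dtau = 1.0000
step 2:
  k1: at (s, t) = (0.200000, 1.200000), (ds/dtau, dt/dtau) = (1.000000, 1.000000); Gamma_sss = 0.000000, Gamma_sst = 0.000000, Gamma_stt = 0.000000, Gamma_tss = 0.000000, Gamma_tst = 0.000000, Gamma_ttt = 0.000000; k1 = (1.000000, 1.000000, 0.000000, 0.000000)
  k2: at (s, t) = (0.300000, 1.300000), (ds/dtau, dt/dtau) = (1.000000, 1.000000); Gamma_sss = 0.000000, Gamma_sst = 0.000000, Gamma_stt = 0.000000, Gamma_tss = 0.000000, Gamma_tst = 0.000000, Gamma_ttt = 0.000000; k2 = (1.000000, 1.000000, 0.000000, 0.000000)
  k3: at (s, t) = (0.300000, 1.300000), (ds/dtau, dt/dtau) = (1.000000, 1.000000); Gamma_sss = 0.000000, Gamma_sst = 0.000000, Gamma_stt = 0.000000, Gamma_tss = 0.000000, Gamma_tst = 0.000000, Gamma_ttt = 0.000000; k3 = (1.000000, 1.000000, 0.000000, 0.000000)
  k4: at (s, t) = (0.400000, 1.400000), (ds/dtau, dt/dtau) = (1.000000, 1.000000); Gamma_sss = 0.000000, Gamma_sst = 0.000000, Gamma_stt = 0.000000, Gamma_tss = 0.000000, Gamma_tst = 0.000000, Gamma_ttt = 0.000000; k4 = (1.000000, 1.000000, 0.000000, 0.000000)
  Y <- Y + (h/6)(k1 + 2k2 + 2k3 + k4): s = 0.4000, t = 1.4000, ds/dtau = 1.0000, dt/dtau = 1.0000
step 3:
  k1: at (s, t) = (0.400000, 1.400000), (ds/dtau, dt/dtau) = (1.000000, 1.000000); Gamma_sss = 0.000000, Gamma_sst = 0.000000, Gamma_stt = 0.000000, Gamma_tss = 0.000000, Gamma_tst = 0.000000, Gamma_ttt = 0.000000; k1 = (1.000000, 1.000000, 0.000000, 0.000000)
  k2: at (s, t) = (0.500000, 1.500000), (ds/dtau, dt/dtau) = (1.000000, 1.000000); Gamma_sss = 0.000000, Gamma_sst = 0.000000, Gamma_stt = 0.000000, Gamma_tss = 0.000000, Gamma_tst = 0.000000, Gamma_ttt = 0.000000; k2 = (1.000000, 1.000000, 0.000000, 0.000000)
  k3: at (s, t) = (0.500000, 1.500000), (ds/dtau, dt/dtau) = (1.000000, 1.000000); Gamma_sss = 0.000000, Gamma_sst = 0.000000, Gamma_stt = 0.000000, Gamma_tss = 0.000000, Gamma_tst = 0.000000, Gamma_ttt = 0.000000; k3 = (1.000000, 1.000000, 0.000000, 0.000000)
  k4: at (s, t) = (0.600000, 1.600000), (ds/dtau, dt/dtau) = (1.000000, 1.000000); Gamma_sss = 0.000000, Gamma_sst = 0.000000, Gamma_stt = 0.000000, Gamma_tss = 0.000000, Gamma_tst = 0.000000, Gamma_ttt = 0.000000; k4 = (1.000000, 1.000000, 0.000000, 0.000000)
  Y <- Y + (h/6)(k1 + 2k2 + 2k3 + k4): s = 0.6000, t = 1.6000, ds/dtau = 1.0000, dt/dtau = 1.0000
step 4:
  k1: at (s, t) = (0.600000, 1.600000), (ds/dtau, dt/dtau) = (1.000000, 1.000000); Gamma_sss = 0.000000, Gamma_sst = 0.000000, Gamma_stt = 0.000000, Gamma_tss = 0.000000, Gamma_tst = 0.000000, Gamma_ttt = 0.000000; k1 = (1.000000, 1.000000, 0.000000, 0.000000)
  k2: at (s, t) = (0.700000, 1.700000), (ds/dtau, dt/dtau) = (1.000000, 1.000000); Gamma_sss = 0.000000, Gamma_sst = 0.000000, Gamma_stt = 0.000000, Gamma_tss = 0.000000, Gamma_tst = 0.000000, Gamma_ttt = 0.000000; k2 = (1.000000, 1.000000, 0.000000, 0.000000)
  k3: at (s, t) = (0.700000, 1.700000), (ds/dtau, dt/dtau) = (1.000000, 1.000000); Gamma_sss = 0.000000, Gamma_sst = 0.000000, Gamma_stt = 0.000000, Gamma_tss = 0.000000, Gamma_tst = 0.000000, Gamma_ttt = 0.000000; k3 = (1.000000, 1.000000, 0.000000, 0.000000)
  k4: at (s, t) = (0.800000, 1.800000), (ds/dtau, dt/dtau) = (1.000000, 1.000000); Gamma_sss = 0.000000, Gamma_sst = 0.000000, Gamma_stt = 0.000000, Gamma_tss = 0.000000, Gamma_tst = 0.000000, Gamma_ttt = 0.000000; k4 = (1.000000, 1.000000, 0.000000, 0.000000)
  Y <- Y + (h/6)(k1 + 2k2 + 2k3 + k4): s = 0.8000, t = 1.8000, ds/dtau = 1.0000, dt/dtau = 1.0000

Answer: s = 0.8000, t = 1.8000, ds/dtau = 1.0000, dt/dtau = 1.0000


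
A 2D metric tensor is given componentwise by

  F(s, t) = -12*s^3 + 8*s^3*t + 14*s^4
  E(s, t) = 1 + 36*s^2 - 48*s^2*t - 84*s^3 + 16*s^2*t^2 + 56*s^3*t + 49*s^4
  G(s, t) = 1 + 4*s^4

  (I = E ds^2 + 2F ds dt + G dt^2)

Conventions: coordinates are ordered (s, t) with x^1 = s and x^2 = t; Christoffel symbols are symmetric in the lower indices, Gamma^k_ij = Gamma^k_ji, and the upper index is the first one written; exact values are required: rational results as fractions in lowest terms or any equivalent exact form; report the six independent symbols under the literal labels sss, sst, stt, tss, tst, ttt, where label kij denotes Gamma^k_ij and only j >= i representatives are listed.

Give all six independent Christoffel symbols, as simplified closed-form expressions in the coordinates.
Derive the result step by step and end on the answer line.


E = 1 + 36*s^2 - 48*s^2*t - 84*s^3 + 16*s^2*t^2 + 56*s^3*t + 49*s^4; F = -12*s^3 + 8*s^3*t + 14*s^4; G = 1 + 4*s^4
Gamma^k_ij = (1/2) g^{kl} (d_i g_jl + d_j g_il - d_l g_ij), with g^inv = (1/(EG-F^2)) [[G, -F], [-F, E]]
first partials: E_s = 72*s - 96*s*t - 252*s^2 + 32*s*t^2 + 168*s^2*t + 196*s^3, E_t = -48*s^2 + 32*s^2*t + 56*s^3, F_s = -36*s^2 + 24*s^2*t + 56*s^3, F_t = 8*s^3, G_s = 16*s^3, G_t = 0
D = EG - F^2 = 1 + 36*s^2 - 48*s^2*t - 84*s^3 + 16*s^2*t^2 + 56*s^3*t + 53*s^4
expanded: Gamma^s_ss = (G E_s - 2F F_s + F E_t)/(2D), Gamma^s_st = (G E_t - F G_s)/(2D), Gamma^s_tt = (2G F_t - G G_s - F G_t)/(2D), Gamma^t_ss = (2E F_s - E E_t - F E_s)/(2D), Gamma^t_st = (E G_s - F E_t)/(2D), Gamma^t_tt = (E G_t - 2F F_t + F G_s)/(2D); substitute and cancel common factors

Answer: Gamma_sss = (98*s^3 + 84*s^2*t - 126*s^2 + 16*s*t^2 - 48*s*t + 36*s)/(53*s^4 + 56*s^3*t - 84*s^3 + 16*s^2*t^2 - 48*s^2*t + 36*s^2 + 1), Gamma_sst = (28*s^3 + 16*s^2*t - 24*s^2)/(53*s^4 + 56*s^3*t - 84*s^3 + 16*s^2*t^2 - 48*s^2*t + 36*s^2 + 1), Gamma_stt = 0, Gamma_tss = (28*s^3 + 8*s^2*t - 12*s^2)/(53*s^4 + 56*s^3*t - 84*s^3 + 16*s^2*t^2 - 48*s^2*t + 36*s^2 + 1), Gamma_tst = 8*s^3/(53*s^4 + 56*s^3*t - 84*s^3 + 16*s^2*t^2 - 48*s^2*t + 36*s^2 + 1), Gamma_ttt = 0


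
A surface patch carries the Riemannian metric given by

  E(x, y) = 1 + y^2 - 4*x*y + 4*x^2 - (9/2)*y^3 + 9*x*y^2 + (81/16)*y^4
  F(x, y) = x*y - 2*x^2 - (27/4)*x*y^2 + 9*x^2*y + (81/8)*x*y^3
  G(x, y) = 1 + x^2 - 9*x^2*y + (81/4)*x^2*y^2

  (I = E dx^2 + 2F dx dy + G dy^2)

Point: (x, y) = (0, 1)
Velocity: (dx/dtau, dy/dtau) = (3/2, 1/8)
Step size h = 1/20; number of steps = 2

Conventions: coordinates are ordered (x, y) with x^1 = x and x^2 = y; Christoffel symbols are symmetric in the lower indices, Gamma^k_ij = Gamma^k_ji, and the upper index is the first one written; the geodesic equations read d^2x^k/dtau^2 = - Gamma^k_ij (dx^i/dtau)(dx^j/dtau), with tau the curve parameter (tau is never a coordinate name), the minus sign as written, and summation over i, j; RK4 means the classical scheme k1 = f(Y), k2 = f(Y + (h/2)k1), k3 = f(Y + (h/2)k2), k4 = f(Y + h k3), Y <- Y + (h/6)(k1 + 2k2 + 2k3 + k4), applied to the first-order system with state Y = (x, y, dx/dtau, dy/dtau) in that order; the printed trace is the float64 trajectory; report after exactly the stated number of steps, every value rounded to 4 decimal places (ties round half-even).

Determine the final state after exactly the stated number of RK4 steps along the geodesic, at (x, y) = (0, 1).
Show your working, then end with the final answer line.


f(Y) = (dx/dtau, dy/dtau, -Gamma^x_ij Y'^i Y'^j, -Gamma^y_ij Y'^i Y'^j) with the Gammas evaluated at the stage position; h = 0.050000; intermediate values shown to 6 dp
step 0: x = 0.0000, y = 1.0000, dx/dtau = 1.5000, dy/dtau = 0.1250
step 1:
  k1: at (x, y) = (0.000000, 1.000000), (dx/dtau, dy/dtau) = (1.500000, 0.125000); Gamma_xxx = 0.975610, Gamma_xxy = 1.707317, Gamma_xyy = 0.000000, Gamma_yxx = 0.000000, Gamma_yxy = 0.000000, Gamma_yyy = 0.000000; k1 = (1.500000, 0.125000, -2.835366, 0.000000)
  k2: at (x, y) = (0.037500, 1.003125), (dx/dtau, dy/dtau) = (1.429116, 0.125000); Gamma_xxx = 0.953524, Gamma_xxy = 1.675371, Gamma_xyy = 0.080454, Gamma_yxx = 0.094054, Gamma_yxy = 0.165256, Gamma_yyy = 0.007936; k2 = (1.429116, 0.125000, -2.547282, -0.251261)
  k3: at (x, y) = (0.035728, 1.003125), (dx/dtau, dy/dtau) = (1.436318, 0.118718); Gamma_xxx = 0.954762, Gamma_xxy = 1.677547, Gamma_xyy = 0.076751, Gamma_yxx = 0.089965, Gamma_yxy = 0.158071, Gamma_yyy = 0.007232; k3 = (1.436318, 0.118718, -2.542867, -0.239608)
  k4: at (x, y) = (0.071816, 1.005936), (dx/dtau, dy/dtau) = (1.372857, 0.113020); Gamma_xxx = 0.923017, Gamma_xxy = 1.627607, Gamma_xyy = 0.149146, Gamma_yxx = 0.165273, Gamma_yxy = 0.291435, Gamma_yyy = 0.026706; k4 = (1.372857, 0.113020, -2.246626, -0.402274)
  Y <- Y + (h/6)(k1 + 2k2 + 2k3 + k4): x = 0.0717, y = 1.0060, dx/dtau = 1.3728, dy/dtau = 0.1135
step 2:
  k1: at (x, y) = (0.071698, 1.006045), (dx/dtau, dy/dtau) = (1.372814, 0.113467); Gamma_xxx = 0.923045, Gamma_xxy = 1.627885, Gamma_xyy = 0.148905, Gamma_yxx = 0.165011, Gamma_yxy = 0.291014, Gamma_yyy = 0.026620; k1 = (1.372814, 0.113467, -2.248652, -0.401988)
  k2: at (x, y) = (0.106018, 1.008882), (dx/dtau, dy/dtau) = (1.316598, 0.103417); Gamma_xxx = 0.886022, Gamma_xxy = 1.568246, Gamma_xyy = 0.211352, Gamma_yxx = 0.222678, Gamma_yxy = 0.394136, Gamma_yyy = 0.053118; k2 = (1.316598, 0.103417, -1.965178, -0.493894)
  k3: at (x, y) = (0.104613, 1.008631), (dx/dtau, dy/dtau) = (1.323685, 0.101119); Gamma_xxx = 0.887733, Gamma_xxy = 1.570773, Gamma_xyy = 0.208953, Gamma_yxx = 0.220626, Gamma_yxy = 0.390381, Gamma_yyy = 0.051931; k3 = (1.323685, 0.101119, -1.978067, -0.491605)
  k4: at (x, y) = (0.137882, 1.011101), (dx/dtau, dy/dtau) = (1.273911, 0.088886); Gamma_xxx = 0.848530, Gamma_xxy = 1.506123, Gamma_xyy = 0.263243, Gamma_yxx = 0.265407, Gamma_yxy = 0.471092, Gamma_yyy = 0.082338; k4 = (1.273911, 0.088886, -1.720203, -0.538052)
  Y <- Y + (h/6)(k1 + 2k2 + 2k3 + k4): x = 0.1378, y = 1.0111, dx/dtau = 1.2740, dy/dtau = 0.0892

Answer: x = 0.1378, y = 1.0111, dx/dtau = 1.2740, dy/dtau = 0.0892


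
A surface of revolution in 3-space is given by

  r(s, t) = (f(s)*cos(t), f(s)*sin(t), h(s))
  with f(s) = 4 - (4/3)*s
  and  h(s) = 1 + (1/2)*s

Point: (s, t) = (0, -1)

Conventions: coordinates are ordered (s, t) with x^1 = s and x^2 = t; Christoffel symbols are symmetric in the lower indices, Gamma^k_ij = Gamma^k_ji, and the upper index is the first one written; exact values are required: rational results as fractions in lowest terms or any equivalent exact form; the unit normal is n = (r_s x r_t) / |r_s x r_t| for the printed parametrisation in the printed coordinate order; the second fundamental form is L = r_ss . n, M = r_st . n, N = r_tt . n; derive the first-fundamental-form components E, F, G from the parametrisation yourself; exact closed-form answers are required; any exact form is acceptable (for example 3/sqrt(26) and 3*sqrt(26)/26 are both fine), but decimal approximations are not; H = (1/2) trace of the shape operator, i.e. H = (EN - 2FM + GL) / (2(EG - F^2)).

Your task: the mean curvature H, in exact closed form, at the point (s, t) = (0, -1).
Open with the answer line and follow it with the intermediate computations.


Answer: H = 3*sqrt(73)/584

f = 4, f' = -4/3, f'' = 0, h' = 1/2, h'' = 0
E = 73/36, F = 0, G = 16; answer radicand W^2 = 73/36
unnormalised second-form numerators: l = 0, m = 0, n = 2; L = l/sqrt(73/36), and similarly M = m/sqrt(W^2), N = n/sqrt(W^2)
H = (E*n - 2*F*m + G*l) / (2*(EG - F^2)*sqrt(W^2)); E*n - 2*F*m + G*l = 73/18, EG - F^2 = 292/9, so H = (1/16)/sqrt(73/36)


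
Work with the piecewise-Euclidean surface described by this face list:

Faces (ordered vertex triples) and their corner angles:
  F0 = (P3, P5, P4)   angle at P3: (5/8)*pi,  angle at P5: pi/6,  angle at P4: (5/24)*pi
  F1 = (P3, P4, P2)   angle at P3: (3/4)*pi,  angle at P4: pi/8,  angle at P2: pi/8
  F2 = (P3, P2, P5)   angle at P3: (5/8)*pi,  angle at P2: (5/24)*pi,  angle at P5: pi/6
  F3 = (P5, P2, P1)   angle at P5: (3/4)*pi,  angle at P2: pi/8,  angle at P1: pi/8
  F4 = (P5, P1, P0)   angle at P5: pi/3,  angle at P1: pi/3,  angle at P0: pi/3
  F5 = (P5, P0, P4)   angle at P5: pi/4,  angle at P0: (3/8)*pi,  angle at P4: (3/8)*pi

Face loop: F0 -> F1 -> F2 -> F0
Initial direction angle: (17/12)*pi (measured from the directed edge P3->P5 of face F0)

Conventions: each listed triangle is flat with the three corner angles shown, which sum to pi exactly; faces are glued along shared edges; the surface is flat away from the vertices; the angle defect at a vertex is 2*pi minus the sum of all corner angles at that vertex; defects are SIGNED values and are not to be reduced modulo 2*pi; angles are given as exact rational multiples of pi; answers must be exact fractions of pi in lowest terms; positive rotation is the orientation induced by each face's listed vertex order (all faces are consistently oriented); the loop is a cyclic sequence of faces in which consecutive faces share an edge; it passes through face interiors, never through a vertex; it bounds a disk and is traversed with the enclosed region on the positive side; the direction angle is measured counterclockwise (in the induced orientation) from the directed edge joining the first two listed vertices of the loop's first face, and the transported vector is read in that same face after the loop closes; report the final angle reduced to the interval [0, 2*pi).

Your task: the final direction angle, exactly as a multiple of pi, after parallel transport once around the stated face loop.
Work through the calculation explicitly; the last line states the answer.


enclosed vertex P3: corner angles sum to 2*pi, defect = 2*pi - 2*pi = 0
holonomy = initial angle + sum of enclosed defects (mod 2*pi), positive in the induced orientation
final angle = (17/12)*pi + 0 = (17/12)*pi (mod 2*pi)

Answer: final direction angle = (17/12)*pi


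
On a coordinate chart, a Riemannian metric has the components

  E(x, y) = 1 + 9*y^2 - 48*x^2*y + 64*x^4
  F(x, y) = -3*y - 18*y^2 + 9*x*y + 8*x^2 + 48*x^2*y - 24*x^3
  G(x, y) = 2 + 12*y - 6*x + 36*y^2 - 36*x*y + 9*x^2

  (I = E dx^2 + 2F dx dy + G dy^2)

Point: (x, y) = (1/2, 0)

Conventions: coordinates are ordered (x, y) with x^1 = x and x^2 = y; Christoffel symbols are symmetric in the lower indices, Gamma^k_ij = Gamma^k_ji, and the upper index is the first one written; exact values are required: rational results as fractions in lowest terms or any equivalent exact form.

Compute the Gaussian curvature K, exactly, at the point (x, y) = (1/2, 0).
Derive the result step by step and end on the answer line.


E = 5, F = -1, G = 5/4, EG - F^2 = 21/4 at the point
E_x = 32, E_y = -12, F_x = -10, F_y = 27/2, G_x = 3, G_y = -6
E_yy = 18, F_xy = 57, G_xx = 18
Using the Brioschi determinant formula for K from the metric derivatives:
M1 = [[-E_yy/2 + F_xy - G_xx/2, E_x/2, F_x - E_y/2], [F_y - G_x/2, E, F], [G_y/2, F, G]] = [[39, 16, -4], [12, 5, -1], [-3, -1, 5/4]]; det M1 = 3/4
M2 = [[0, E_y/2, G_x/2], [E_y/2, E, F], [G_x/2, F, G]] = [[0, -6, 3/2], [-6, 5, -1], [3/2, -1, 5/4]]; det M2 = -153/4
det M1 - det M2 = 39; K = 39 / (21/4)^2 = 208/147

Answer: K = 208/147


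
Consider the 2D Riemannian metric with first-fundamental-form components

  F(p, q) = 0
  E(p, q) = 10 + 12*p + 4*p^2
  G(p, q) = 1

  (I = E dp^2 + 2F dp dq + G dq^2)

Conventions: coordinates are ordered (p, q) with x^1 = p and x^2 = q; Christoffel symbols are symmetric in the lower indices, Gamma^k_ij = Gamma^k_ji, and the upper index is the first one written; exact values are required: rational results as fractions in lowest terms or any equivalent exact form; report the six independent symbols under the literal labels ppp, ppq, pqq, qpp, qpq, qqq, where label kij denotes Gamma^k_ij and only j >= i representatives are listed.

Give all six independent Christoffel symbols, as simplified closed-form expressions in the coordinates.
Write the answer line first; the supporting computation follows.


Answer: Gamma_ppp = (2*p + 3)/(2*p^2 + 6*p + 5), Gamma_ppq = 0, Gamma_pqq = 0, Gamma_qpp = 0, Gamma_qpq = 0, Gamma_qqq = 0

E = 10 + 12*p + 4*p^2; F = 0; G = 1
Gamma^k_ij = (1/2) g^{kl} (d_i g_jl + d_j g_il - d_l g_ij), with g^inv = (1/(EG-F^2)) [[G, -F], [-F, E]]
first partials: E_p = 12 + 8*p, E_q = 0, F_p = 0, F_q = 0, G_p = 0, G_q = 0
D = EG - F^2 = 10 + 12*p + 4*p^2
expanded: Gamma^p_pp = (G E_p - 2F F_p + F E_q)/(2D), Gamma^p_pq = (G E_q - F G_p)/(2D), Gamma^p_qq = (2G F_q - G G_p - F G_q)/(2D), Gamma^q_pp = (2E F_p - E E_q - F E_p)/(2D), Gamma^q_pq = (E G_p - F E_q)/(2D), Gamma^q_qq = (E G_q - 2F F_q + F G_p)/(2D); substitute and cancel common factors


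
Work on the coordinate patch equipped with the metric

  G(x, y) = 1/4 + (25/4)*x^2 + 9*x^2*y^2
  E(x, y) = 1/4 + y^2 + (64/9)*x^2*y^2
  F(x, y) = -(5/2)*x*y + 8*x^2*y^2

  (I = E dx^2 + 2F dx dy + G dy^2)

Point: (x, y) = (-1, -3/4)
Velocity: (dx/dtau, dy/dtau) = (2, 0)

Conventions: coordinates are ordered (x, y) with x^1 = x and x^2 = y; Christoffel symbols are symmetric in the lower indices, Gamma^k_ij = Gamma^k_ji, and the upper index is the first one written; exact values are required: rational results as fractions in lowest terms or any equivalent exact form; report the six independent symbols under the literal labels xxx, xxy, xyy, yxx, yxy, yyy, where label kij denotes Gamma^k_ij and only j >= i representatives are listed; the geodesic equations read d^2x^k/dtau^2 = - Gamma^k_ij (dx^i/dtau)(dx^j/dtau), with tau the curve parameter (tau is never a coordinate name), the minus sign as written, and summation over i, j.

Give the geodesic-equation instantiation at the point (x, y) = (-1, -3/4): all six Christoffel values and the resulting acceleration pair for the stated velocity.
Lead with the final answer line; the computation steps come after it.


Answer: Gamma_xxx = -11140/12481, Gamma_xxy = -31214/37443, Gamma_xyy = 9901/12481, Gamma_yxx = 602/5349, Gamma_yxy = -1407/1783, Gamma_yyy = -1362/1783; accelerations (d^2x/dtau^2, d^2y/dtau^2) = (44560/12481, -2408/5349)

E = 77/16, F = 21/8, G = 185/16 at the point
E_x = -8, E_y = -73/6, F_x = -57/8, F_y = -19/2, G_x = -181/8, G_y = -27/2
EG - F^2 = 12481/256;  g^inv = (256/12481) * [[185/16, -21/8], [-21/8, 77/16]]
first-kind symbols [ij,l] = (1/2)(d_i g_jl + d_j g_il - d_l g_ij): [xx,x] = E_x/2 = -4, [xx,y] = F_x - E_y/2 = -25/24, [xy,x] = E_y/2 = -73/12, [xy,y] = G_x/2 = -181/16, [yy,x] = F_y - G_x/2 = 29/16, [yy,y] = G_y/2 = -27/4
Gamma^x_ij = (G*[ij,x] - F*[ij,y])/(EG - F^2), Gamma^y_ij = (E*[ij,y] - F*[ij,x])/(EG - F^2)
Gamma_xxx = -11140/12481, Gamma_xxy = -31214/37443, Gamma_xyy = 9901/12481, Gamma_yxx = 602/5349, Gamma_yxy = -1407/1783, Gamma_yyy = -1362/1783
d^2x/dtau^2 = -(Gamma_xxx*(2)^2 + 2*Gamma_xxy*(2)*(0) + Gamma_xyy*(0)^2) = 44560/12481
d^2y/dtau^2 = -(Gamma_yxx*(2)^2 + 2*Gamma_yxy*(2)*(0) + Gamma_yyy*(0)^2) = -2408/5349


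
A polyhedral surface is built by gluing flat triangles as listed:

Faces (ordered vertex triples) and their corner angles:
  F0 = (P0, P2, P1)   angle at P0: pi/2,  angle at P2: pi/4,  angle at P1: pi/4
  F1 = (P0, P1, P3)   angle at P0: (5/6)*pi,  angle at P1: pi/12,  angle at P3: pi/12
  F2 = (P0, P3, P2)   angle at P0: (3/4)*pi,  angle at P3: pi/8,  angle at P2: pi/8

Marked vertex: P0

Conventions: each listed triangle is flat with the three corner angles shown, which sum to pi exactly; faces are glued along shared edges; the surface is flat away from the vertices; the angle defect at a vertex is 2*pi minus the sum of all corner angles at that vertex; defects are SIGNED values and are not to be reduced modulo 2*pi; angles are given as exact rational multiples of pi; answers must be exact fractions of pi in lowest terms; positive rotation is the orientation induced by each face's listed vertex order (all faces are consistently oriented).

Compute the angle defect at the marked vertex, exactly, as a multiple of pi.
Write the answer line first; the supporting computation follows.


Answer: defect(P0) = -pi/12

Sum of corner angles at P0: (25/12)*pi
defect = 2*pi - (25/12)*pi


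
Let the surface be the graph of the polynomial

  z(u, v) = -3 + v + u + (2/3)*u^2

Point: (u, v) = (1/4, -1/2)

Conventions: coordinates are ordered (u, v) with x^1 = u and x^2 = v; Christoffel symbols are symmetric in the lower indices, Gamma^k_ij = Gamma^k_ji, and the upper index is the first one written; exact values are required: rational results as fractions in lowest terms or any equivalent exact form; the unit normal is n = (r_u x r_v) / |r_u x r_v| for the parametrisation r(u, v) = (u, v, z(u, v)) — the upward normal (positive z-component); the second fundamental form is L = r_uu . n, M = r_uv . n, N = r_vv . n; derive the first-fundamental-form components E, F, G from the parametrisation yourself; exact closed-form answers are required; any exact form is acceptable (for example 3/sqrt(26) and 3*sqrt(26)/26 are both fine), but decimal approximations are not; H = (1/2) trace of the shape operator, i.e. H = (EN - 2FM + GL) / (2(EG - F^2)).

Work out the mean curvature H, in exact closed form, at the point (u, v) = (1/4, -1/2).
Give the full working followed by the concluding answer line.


z_u = 4/3, z_v = 1, z_uu = 4/3, z_uv = 0, z_vv = 0
E = 25/9, F = 4/3, G = 2; answer radicand W^2 = 34/9
unnormalised second-form numerators: l = 4/3, m = 0, n = 0; L = l/sqrt(34/9), and similarly M = m/sqrt(W^2), N = n/sqrt(W^2)
H = (E*n - 2*F*m + G*l) / (2*(EG - F^2)*sqrt(W^2)); E*n - 2*F*m + G*l = 8/3, EG - F^2 = 34/9, so H = (6/17)/sqrt(34/9)

Answer: H = 9*sqrt(34)/289


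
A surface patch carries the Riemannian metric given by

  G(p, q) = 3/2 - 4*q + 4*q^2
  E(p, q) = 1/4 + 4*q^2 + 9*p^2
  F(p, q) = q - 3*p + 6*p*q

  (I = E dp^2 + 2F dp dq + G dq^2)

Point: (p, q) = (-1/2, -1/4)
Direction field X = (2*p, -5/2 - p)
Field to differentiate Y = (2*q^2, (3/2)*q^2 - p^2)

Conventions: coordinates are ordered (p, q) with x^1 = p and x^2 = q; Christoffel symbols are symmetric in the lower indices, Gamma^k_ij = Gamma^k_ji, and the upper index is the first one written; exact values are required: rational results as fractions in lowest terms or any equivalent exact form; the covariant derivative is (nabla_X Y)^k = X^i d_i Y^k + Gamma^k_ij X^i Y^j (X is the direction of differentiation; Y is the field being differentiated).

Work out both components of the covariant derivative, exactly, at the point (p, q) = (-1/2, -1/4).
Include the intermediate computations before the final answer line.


E = 11/4, F = 2, G = 11/4 at the point
E_p = -9, E_q = -2, F_p = -9/2, F_q = -2, G_p = 0, G_q = -6
EG - F^2 = 57/16;  g^inv = (16/57) * [[11/4, -2], [-2, 11/4]]
first-kind symbols [ij,l] = (1/2)(d_i g_jl + d_j g_il - d_l g_ij): [pp,p] = E_p/2 = -9/2, [pp,q] = F_p - E_q/2 = -7/2, [pq,p] = E_q/2 = -1, [pq,q] = G_p/2 = 0, [qq,p] = F_q - G_p/2 = -2, [qq,q] = G_q/2 = -3
Gamma^p_ij = (G*[ij,p] - F*[ij,q])/(EG - F^2), Gamma^q_ij = (E*[ij,q] - F*[ij,p])/(EG - F^2)
Gamma_ppp = -86/57, Gamma_ppq = -44/57, Gamma_pqq = 8/57, Gamma_qpp = -10/57, Gamma_qpq = 32/57, Gamma_qqq = -68/57
X = (-1, -2), Y = (1/8, -5/32) at the point

Answer: (nabla_X Y)^p = 1051/456, (nabla_X Y)^q = 11/114


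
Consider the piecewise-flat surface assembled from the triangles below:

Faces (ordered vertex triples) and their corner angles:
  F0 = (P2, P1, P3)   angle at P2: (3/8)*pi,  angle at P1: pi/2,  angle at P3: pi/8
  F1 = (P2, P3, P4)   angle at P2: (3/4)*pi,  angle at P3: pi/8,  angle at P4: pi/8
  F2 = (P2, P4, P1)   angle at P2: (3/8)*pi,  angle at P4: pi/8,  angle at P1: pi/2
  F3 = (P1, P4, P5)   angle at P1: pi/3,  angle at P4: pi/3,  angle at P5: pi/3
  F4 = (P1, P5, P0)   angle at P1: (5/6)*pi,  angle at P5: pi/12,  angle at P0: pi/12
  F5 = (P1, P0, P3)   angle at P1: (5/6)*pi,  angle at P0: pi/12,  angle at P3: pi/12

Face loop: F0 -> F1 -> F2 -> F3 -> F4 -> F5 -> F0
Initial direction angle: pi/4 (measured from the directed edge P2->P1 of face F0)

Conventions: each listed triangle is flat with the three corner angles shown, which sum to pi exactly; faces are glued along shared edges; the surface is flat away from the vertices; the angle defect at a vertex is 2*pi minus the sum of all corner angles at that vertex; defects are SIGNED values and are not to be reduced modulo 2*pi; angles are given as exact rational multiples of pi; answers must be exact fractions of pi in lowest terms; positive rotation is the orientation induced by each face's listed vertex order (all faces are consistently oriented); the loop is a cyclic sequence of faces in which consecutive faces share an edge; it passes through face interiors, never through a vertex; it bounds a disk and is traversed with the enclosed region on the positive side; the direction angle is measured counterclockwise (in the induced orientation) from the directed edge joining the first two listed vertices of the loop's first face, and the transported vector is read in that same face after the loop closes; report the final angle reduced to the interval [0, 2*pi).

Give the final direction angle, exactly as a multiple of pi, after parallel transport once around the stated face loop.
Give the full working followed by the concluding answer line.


enclosed vertex P1: corner angles sum to 3*pi, defect = 2*pi - 3*pi = -pi
enclosed vertex P2: corner angles sum to (3/2)*pi, defect = 2*pi - (3/2)*pi = pi/2
summing the enclosed defects onto the initial angle, mod 2*pi in the induced orientation:
final angle = pi/4 - pi/2 = (7/4)*pi (mod 2*pi)

Answer: final direction angle = (7/4)*pi


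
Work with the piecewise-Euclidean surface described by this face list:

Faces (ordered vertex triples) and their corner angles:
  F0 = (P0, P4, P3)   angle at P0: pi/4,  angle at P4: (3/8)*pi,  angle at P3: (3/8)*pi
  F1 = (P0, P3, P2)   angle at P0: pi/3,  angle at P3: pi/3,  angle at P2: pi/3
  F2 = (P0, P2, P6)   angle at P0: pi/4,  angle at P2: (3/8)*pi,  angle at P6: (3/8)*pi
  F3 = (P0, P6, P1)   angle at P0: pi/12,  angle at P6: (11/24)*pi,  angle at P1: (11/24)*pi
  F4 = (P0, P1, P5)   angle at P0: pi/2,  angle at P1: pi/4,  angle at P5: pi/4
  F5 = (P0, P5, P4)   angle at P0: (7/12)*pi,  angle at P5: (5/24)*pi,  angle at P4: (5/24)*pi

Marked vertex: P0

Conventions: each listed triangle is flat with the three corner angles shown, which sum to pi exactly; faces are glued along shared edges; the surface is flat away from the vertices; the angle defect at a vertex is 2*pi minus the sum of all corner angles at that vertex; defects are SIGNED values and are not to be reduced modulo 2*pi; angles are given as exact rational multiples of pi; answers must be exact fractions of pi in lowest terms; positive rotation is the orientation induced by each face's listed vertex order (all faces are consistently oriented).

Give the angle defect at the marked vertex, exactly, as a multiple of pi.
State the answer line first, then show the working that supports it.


Answer: defect(P0) = 0

Sum of corner angles at P0: 2*pi
defect = 2*pi - 2*pi


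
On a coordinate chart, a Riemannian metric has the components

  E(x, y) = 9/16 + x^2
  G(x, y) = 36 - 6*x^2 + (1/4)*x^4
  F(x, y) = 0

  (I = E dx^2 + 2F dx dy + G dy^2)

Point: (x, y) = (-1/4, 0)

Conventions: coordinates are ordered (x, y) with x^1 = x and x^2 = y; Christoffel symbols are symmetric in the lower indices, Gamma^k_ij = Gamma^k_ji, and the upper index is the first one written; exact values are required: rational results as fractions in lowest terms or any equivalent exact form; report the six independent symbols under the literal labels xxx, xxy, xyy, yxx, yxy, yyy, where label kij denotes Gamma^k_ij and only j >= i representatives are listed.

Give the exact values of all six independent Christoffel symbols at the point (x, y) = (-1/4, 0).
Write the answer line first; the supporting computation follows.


Answer: Gamma_xxx = -2/5, Gamma_xxy = 0, Gamma_xyy = -191/80, Gamma_yxx = 0, Gamma_yxy = 8/191, Gamma_yyy = 0

E = 5/8, F = 0, G = 36481/1024 at the point
E_x = -1/2, E_y = 0, F_x = 0, F_y = 0, G_x = 191/64, G_y = 0
EG - F^2 = 182405/8192;  g^inv = (8192/182405) * [[36481/1024, 0], [0, 5/8]]
first-kind symbols [ij,l] = (1/2)(d_i g_jl + d_j g_il - d_l g_ij): [xx,x] = E_x/2 = -1/4, [xx,y] = F_x - E_y/2 = 0, [xy,x] = E_y/2 = 0, [xy,y] = G_x/2 = 191/128, [yy,x] = F_y - G_x/2 = -191/128, [yy,y] = G_y/2 = 0
Gamma^x_ij = (G*[ij,x] - F*[ij,y])/(EG - F^2), Gamma^y_ij = (E*[ij,y] - F*[ij,x])/(EG - F^2)


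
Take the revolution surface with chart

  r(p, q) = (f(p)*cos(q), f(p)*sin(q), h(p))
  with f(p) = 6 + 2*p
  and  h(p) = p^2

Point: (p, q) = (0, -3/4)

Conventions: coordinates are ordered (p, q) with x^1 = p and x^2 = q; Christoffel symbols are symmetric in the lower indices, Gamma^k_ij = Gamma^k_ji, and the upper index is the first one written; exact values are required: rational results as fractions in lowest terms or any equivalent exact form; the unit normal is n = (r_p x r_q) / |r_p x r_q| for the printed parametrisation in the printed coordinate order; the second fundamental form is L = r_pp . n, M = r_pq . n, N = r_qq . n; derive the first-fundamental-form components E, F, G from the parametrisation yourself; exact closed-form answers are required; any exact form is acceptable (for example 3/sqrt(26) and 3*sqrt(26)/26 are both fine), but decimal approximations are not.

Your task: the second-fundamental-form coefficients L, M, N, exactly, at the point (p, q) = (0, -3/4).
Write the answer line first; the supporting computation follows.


Answer: L = 2, M = 0, N = 0

f = 6, f' = 2, f'' = 0, h' = 0, h'' = 2
E = 4, F = 0, G = 36; answer radicand W^2 = 4
unnormalised second-form numerators: l = 4, m = 0, n = 0; L = l/sqrt(4), and similarly M = m/sqrt(W^2), N = n/sqrt(W^2)


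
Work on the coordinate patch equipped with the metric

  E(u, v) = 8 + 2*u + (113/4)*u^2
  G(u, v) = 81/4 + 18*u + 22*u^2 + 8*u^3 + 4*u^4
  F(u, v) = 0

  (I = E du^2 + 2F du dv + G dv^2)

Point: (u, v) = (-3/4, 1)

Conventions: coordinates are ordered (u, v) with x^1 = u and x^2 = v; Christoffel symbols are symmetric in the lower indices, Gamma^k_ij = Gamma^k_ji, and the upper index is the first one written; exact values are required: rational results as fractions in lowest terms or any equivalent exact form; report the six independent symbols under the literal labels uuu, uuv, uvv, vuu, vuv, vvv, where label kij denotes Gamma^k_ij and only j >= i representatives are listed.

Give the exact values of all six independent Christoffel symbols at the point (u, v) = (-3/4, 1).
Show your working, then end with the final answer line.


E = 1433/64, F = 0, G = 1089/64 at the point
E_u = -323/8, E_v = 0, F_u = 0, F_v = 0, G_u = -33/4, G_v = 0
EG - F^2 = 1560537/4096;  g^inv = (4096/1560537) * [[1089/64, 0], [0, 1433/64]]
first-kind symbols [ij,l] = (1/2)(d_i g_jl + d_j g_il - d_l g_ij): [uu,u] = E_u/2 = -323/16, [uu,v] = F_u - E_v/2 = 0, [uv,u] = E_v/2 = 0, [uv,v] = G_u/2 = -33/8, [vv,u] = F_v - G_u/2 = 33/8, [vv,v] = G_v/2 = 0
Gamma^u_ij = (G*[ij,u] - F*[ij,v])/(EG - F^2), Gamma^v_ij = (E*[ij,v] - F*[ij,u])/(EG - F^2)

Answer: Gamma_uuu = -1292/1433, Gamma_uuv = 0, Gamma_uvv = 264/1433, Gamma_vuu = 0, Gamma_vuv = -8/33, Gamma_vvv = 0


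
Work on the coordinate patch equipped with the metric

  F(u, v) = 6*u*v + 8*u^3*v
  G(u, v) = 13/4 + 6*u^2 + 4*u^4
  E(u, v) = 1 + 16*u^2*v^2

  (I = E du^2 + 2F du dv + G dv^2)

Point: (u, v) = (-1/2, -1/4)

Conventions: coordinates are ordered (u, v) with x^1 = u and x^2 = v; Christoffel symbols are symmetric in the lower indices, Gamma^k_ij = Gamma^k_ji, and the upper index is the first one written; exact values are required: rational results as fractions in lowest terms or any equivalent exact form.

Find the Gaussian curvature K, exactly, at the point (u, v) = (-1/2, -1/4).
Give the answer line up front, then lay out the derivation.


Answer: K = -64/441

E = 5/4, F = 1, G = 5, EG - F^2 = 21/4 at the point
E_u = -1, E_v = -2, F_u = -3, F_v = -4, G_u = -8, G_v = 0
E_vv = 8, F_uv = 12, G_uu = 24
Apply the Brioschi formula K = (det M1 - det M2)/(EG - F^2)^2 over the derivative matrices of E, F, G.
M1 = [[-E_vv/2 + F_uv - G_uu/2, E_u/2, F_u - E_v/2], [F_v - G_u/2, E, F], [G_v/2, F, G]] = [[-4, -1/2, -2], [0, 5/4, 1], [0, 1, 5]]; det M1 = -21
M2 = [[0, E_v/2, G_u/2], [E_v/2, E, F], [G_u/2, F, G]] = [[0, -1, -4], [-1, 5/4, 1], [-4, 1, 5]]; det M2 = -17
det M1 - det M2 = -4; K = -4 / (21/4)^2 = -64/441


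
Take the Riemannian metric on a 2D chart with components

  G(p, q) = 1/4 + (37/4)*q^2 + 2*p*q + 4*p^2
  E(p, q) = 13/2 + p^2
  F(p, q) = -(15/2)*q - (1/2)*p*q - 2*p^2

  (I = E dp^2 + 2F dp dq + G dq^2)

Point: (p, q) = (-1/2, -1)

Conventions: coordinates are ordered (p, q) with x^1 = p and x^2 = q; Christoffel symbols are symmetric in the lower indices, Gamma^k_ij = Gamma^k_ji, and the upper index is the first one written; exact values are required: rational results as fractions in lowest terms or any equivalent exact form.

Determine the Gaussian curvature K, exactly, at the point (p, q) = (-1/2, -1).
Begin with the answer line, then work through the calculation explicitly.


Answer: K = 4544/263169

E = 27/4, F = 27/4, G = 23/2, EG - F^2 = 513/16 at the point
E_p = -1, E_q = 0, F_p = 5/2, F_q = -29/4, G_p = -6, G_q = -39/2
E_qq = 0, F_pq = -1/2, G_pp = 8
Using the Brioschi determinant formula for K from the metric derivatives:
M1 = [[-E_qq/2 + F_pq - G_pp/2, E_p/2, F_p - E_q/2], [F_q - G_p/2, E, F], [G_q/2, F, G]] = [[-9/2, -1/2, 5/2], [-17/4, 27/4, 27/4], [-39/4, 27/4, 23/2]]; det M1 = -43
M2 = [[0, E_q/2, G_p/2], [E_q/2, E, F], [G_p/2, F, G]] = [[0, 0, -3], [0, 27/4, 27/4], [-3, 27/4, 23/2]]; det M2 = -243/4
det M1 - det M2 = 71/4; K = 71/4 / (513/16)^2 = 4544/263169


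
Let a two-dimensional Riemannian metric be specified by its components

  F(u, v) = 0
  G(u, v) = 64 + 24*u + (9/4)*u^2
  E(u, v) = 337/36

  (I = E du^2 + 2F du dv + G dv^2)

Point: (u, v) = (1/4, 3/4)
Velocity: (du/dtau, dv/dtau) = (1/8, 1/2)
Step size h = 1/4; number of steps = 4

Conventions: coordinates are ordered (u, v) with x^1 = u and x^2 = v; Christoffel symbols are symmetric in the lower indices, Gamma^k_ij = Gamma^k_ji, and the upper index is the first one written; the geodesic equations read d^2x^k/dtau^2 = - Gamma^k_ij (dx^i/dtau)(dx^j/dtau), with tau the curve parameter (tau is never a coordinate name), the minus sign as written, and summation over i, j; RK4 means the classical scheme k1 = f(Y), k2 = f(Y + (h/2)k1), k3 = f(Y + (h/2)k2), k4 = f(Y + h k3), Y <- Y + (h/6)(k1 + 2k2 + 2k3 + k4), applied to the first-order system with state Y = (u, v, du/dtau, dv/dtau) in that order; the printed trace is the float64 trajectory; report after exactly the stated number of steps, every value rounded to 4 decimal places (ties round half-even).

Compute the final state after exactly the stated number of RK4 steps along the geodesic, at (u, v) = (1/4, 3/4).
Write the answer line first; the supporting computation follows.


Answer: u = 0.5368, v = 1.2300, du/dtau = 0.4407, dv/dtau = 0.4523

f(Y) = (du/dtau, dv/dtau, -Gamma^u_ij Y'^i Y'^j, -Gamma^v_ij Y'^i Y'^j) with the Gammas evaluated at the stage position; h = 0.250000; intermediate values shown to 6 dp
step 0: u = 0.2500, v = 0.7500, du/dtau = 0.1250, dv/dtau = 0.5000
step 1:
  k1: at (u, v) = (0.250000, 0.750000), (du/dtau, dv/dtau) = (0.125000, 0.500000); Gamma_uuu = 0.000000, Gamma_uuv = 0.000000, Gamma_uvv = -1.341988, Gamma_vuu = 0.000000, Gamma_vuv = 0.179104, Gamma_vvv = 0.000000; k1 = (0.125000, 0.500000, 0.335497, -0.022388)
  k2: at (u, v) = (0.265625, 0.812500), (du/dtau, dv/dtau) = (0.166937, 0.497201); Gamma_uuu = 0.000000, Gamma_uuv = 0.000000, Gamma_uvv = -1.345744, Gamma_vuu = 0.000000, Gamma_vuv = 0.178605, Gamma_vvv = 0.000000; k2 = (0.166937, 0.497201, 0.332680, -0.029649)
  k3: at (u, v) = (0.270867, 0.812150), (du/dtau, dv/dtau) = (0.166585, 0.496294); Gamma_uuu = 0.000000, Gamma_uuv = 0.000000, Gamma_uvv = -1.347004, Gamma_vuu = 0.000000, Gamma_vuv = 0.178438, Gamma_vvv = 0.000000; k3 = (0.166585, 0.496294, 0.331777, -0.029505)
  k4: at (u, v) = (0.291646, 0.874073), (du/dtau, dv/dtau) = (0.207944, 0.492624); Gamma_uuu = 0.000000, Gamma_uuv = 0.000000, Gamma_uvv = -1.351998, Gamma_vuu = 0.000000, Gamma_vuv = 0.177778, Gamma_vvv = 0.000000; k4 = (0.207944, 0.492624, 0.328100, -0.036423)
  Y <- Y + (h/6)(k1 + 2k2 + 2k3 + k4): u = 0.2917, v = 0.8742, du/dtau = 0.2080, dv/dtau = 0.4926
step 2:
  k1: at (u, v) = (0.291666, 0.874151), (du/dtau, dv/dtau) = (0.208021, 0.492620); Gamma_uuu = 0.000000, Gamma_uuv = 0.000000, Gamma_uvv = -1.352003, Gamma_vuu = 0.000000, Gamma_vuv = 0.177778, Gamma_vvv = 0.000000; k1 = (0.208021, 0.492620, 0.328097, -0.036436)
  k2: at (u, v) = (0.317669, 0.935728), (du/dtau, dv/dtau) = (0.249033, 0.488066); Gamma_uuu = 0.000000, Gamma_uuv = 0.000000, Gamma_uvv = -1.358253, Gamma_vuu = 0.000000, Gamma_vuv = 0.176960, Gamma_vvv = 0.000000; k2 = (0.249033, 0.488066, 0.323547, -0.043017)
  k3: at (u, v) = (0.322795, 0.935159), (du/dtau, dv/dtau) = (0.248465, 0.487243); Gamma_uuu = 0.000000, Gamma_uuv = 0.000000, Gamma_uvv = -1.359485, Gamma_vuu = 0.000000, Gamma_vuv = 0.176799, Gamma_vvv = 0.000000; k3 = (0.248465, 0.487243, 0.322749, -0.042808)
  k4: at (u, v) = (0.353782, 0.995961), (du/dtau, dv/dtau) = (0.288709, 0.481918); Gamma_uuu = 0.000000, Gamma_uuv = 0.000000, Gamma_uvv = -1.366933, Gamma_vuu = 0.000000, Gamma_vuv = 0.175836, Gamma_vvv = 0.000000; k4 = (0.288709, 0.481918, 0.317464, -0.048930)
  Y <- Y + (h/6)(k1 + 2k2 + 2k3 + k4): u = 0.3538, v = 0.9960, du/dtau = 0.2888, dv/dtau = 0.4819
step 3:
  k1: at (u, v) = (0.353821, 0.996032), (du/dtau, dv/dtau) = (0.288778, 0.481911); Gamma_uuu = 0.000000, Gamma_uuv = 0.000000, Gamma_uvv = -1.366942, Gamma_vuu = 0.000000, Gamma_vuv = 0.175835, Gamma_vvv = 0.000000; k1 = (0.288778, 0.481911, 0.317456, -0.048940)
  k2: at (u, v) = (0.389919, 1.056271), (du/dtau, dv/dtau) = (0.328460, 0.475794); Gamma_uuu = 0.000000, Gamma_uuv = 0.000000, Gamma_uvv = -1.375618, Gamma_vuu = 0.000000, Gamma_vuv = 0.174726, Gamma_vvv = 0.000000; k2 = (0.328460, 0.475794, 0.311412, -0.054612)
  k3: at (u, v) = (0.394879, 1.055506), (du/dtau, dv/dtau) = (0.327704, 0.475085); Gamma_uuu = 0.000000, Gamma_uuv = 0.000000, Gamma_uvv = -1.376811, Gamma_vuu = 0.000000, Gamma_vuv = 0.174575, Gamma_vvv = 0.000000; k3 = (0.327704, 0.475085, 0.310754, -0.054358)
  k4: at (u, v) = (0.435748, 1.114803), (du/dtau, dv/dtau) = (0.366466, 0.468322); Gamma_uuu = 0.000000, Gamma_uuv = 0.000000, Gamma_uvv = -1.386634, Gamma_vuu = 0.000000, Gamma_vuv = 0.173338, Gamma_vvv = 0.000000; k4 = (0.366466, 0.468322, 0.304124, -0.059498)
  Y <- Y + (h/6)(k1 + 2k2 + 2k3 + k4): u = 0.4358, v = 1.1149, du/dtau = 0.3665, dv/dtau = 0.4683
step 4:
  k1: at (u, v) = (0.435804, 1.114865), (du/dtau, dv/dtau) = (0.366524, 0.468312); Gamma_uuu = 0.000000, Gamma_uuv = 0.000000, Gamma_uvv = -1.386647, Gamma_vuu = 0.000000, Gamma_vuv = 0.173336, Gamma_vvv = 0.000000; k1 = (0.366524, 0.468312, 0.304114, -0.059505)
  k2: at (u, v) = (0.481619, 1.173404), (du/dtau, dv/dtau) = (0.404538, 0.460874); Gamma_uuu = 0.000000, Gamma_uuv = 0.000000, Gamma_uvv = -1.397659, Gamma_vuu = 0.000000, Gamma_vuv = 0.171970, Gamma_vvv = 0.000000; k2 = (0.404538, 0.460874, 0.296869, -0.064125)
  k3: at (u, v) = (0.486371, 1.172474), (du/dtau, dv/dtau) = (0.403633, 0.460296); Gamma_uuu = 0.000000, Gamma_uuv = 0.000000, Gamma_uvv = -1.398801, Gamma_vuu = 0.000000, Gamma_vuv = 0.171830, Gamma_vvv = 0.000000; k3 = (0.403633, 0.460296, 0.296368, -0.063849)
  k4: at (u, v) = (0.536712, 1.229939), (du/dtau, dv/dtau) = (0.440616, 0.452350); Gamma_uuu = 0.000000, Gamma_uuv = 0.000000, Gamma_uvv = -1.410901, Gamma_vuu = 0.000000, Gamma_vuv = 0.170356, Gamma_vvv = 0.000000; k4 = (0.440616, 0.452350, 0.288699, -0.067908)
  Y <- Y + (h/6)(k1 + 2k2 + 2k3 + k4): u = 0.5368, v = 1.2300, du/dtau = 0.4407, dv/dtau = 0.4523
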